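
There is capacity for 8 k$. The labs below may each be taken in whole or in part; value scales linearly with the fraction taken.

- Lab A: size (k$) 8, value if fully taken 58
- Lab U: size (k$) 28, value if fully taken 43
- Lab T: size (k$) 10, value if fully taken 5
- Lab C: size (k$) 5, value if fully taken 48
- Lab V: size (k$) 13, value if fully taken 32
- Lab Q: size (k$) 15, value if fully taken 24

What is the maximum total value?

Rank by value-to-size ratio: Lab C 48/5≈9.6, Lab A 58/8≈7.25, Lab V 32/13≈2.46, Lab Q 24/15≈1.6, Lab U 43/28≈1.54, Lab T 5/10≈0.5.
Lab C: take in full, 5 k$ for value 48 → 3 left.
Only 3 k$ remain; take 3/8 of Lab A for value 58×3/8 = 21.75.
Total value = 69.75.

69.75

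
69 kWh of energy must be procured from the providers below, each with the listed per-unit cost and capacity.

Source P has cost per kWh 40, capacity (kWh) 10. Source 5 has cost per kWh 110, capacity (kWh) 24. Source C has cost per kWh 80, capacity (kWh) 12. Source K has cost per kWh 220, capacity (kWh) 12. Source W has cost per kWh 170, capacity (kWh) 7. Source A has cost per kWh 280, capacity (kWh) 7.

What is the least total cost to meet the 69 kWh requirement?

Fill from the cheapest provider first.
Take 10 from Source P at 40 — need 59 more.
Source C at 80: take all 12 kWh — 47 still needed.
Source 5 (110): use full 24 — 23 kWh to go.
Take 7 from Source W at 170 — need 16 more.
Source K at 220: take all 12 kWh — 4 still needed.
Source A at 280: take 4 of its 7 — requirement met.
Cost = 10×40 + 12×80 + 24×110 + 7×170 + 12×220 + 4×280 = 8950.

8950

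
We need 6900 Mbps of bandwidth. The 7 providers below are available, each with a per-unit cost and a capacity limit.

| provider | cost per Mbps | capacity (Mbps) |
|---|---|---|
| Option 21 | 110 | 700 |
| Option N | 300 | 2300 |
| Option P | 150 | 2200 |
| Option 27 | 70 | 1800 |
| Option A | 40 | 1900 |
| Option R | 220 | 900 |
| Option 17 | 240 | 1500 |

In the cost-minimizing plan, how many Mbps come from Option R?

300

Cheapest first:
Option A (40): use full 1900 → 5000 Mbps to go.
Take 1800 from Option 27 at 70 → need 3200 more.
Option 21 at 110: take all 700 Mbps → 2500 still needed.
Option P at 150: take all 2200 Mbps → 300 still needed.
Option R at 220: take 300 of its 900 → requirement met.
Option 17, Option N: unused.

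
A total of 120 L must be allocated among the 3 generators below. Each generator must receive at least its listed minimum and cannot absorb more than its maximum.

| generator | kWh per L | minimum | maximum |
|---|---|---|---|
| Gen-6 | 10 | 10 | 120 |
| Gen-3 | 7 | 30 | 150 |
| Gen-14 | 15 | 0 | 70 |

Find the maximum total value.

1460

Meeting every minimum uses 10+30+0 = 40 L, leaving 80.
Order the generators by kWh per L: Gen-14 15 > Gen-6 10 > Gen-3 7.
Give Gen-14 70 more to hit its cap of 70 → 10 left.
Gen-6: +10 (room for 110) → 20. Pool exhausted.
Total = 10×20 + 7×30 + 15×70 = 1460.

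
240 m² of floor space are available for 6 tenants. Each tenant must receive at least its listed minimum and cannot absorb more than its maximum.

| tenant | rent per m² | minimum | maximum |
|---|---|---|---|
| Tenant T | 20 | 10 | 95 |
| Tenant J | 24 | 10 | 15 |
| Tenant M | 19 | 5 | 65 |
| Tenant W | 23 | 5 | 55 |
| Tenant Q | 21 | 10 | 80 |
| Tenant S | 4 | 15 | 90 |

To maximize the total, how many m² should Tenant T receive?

Meeting every minimum uses 10+10+5+5+10+15 = 55 m², leaving 185.
Rank by rent per m²: Tenant J 24 > Tenant W 23 > Tenant Q 21 > Tenant T 20 > Tenant M 19 > Tenant S 4.
Tenant J takes 5 more to reach its cap of 15 — 180 left.
Tenant W: +50 to 55 (cap) — 130 left.
Give Tenant Q 70 more to hit its cap of 80 — 60 left.
Tenant T: +60 (room for 85) → 70. Pool exhausted.

70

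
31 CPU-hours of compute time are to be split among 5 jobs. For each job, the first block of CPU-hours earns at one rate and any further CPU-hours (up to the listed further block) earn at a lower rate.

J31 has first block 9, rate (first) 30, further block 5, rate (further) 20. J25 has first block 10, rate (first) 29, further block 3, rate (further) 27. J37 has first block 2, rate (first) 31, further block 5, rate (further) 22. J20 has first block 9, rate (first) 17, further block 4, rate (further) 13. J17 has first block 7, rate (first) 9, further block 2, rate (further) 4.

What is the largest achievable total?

Order all 10 blocks by rate: J37/tier1 31 > J31/tier1 30 > J25/tier1 29 > J25/tier2 27 > J37/tier2 22 > J31/tier2 20 > J20/tier1 17 > J20/tier2 13 > J17/tier1 9 > J17/tier2 4.
Fill J37 tier1 block (2 at 31) → 29 left.
J31 tier1 at 30: fill all 9 → 20 left.
Fill J25 tier1 block (10 at 29) → 10 left.
J25/tier2 (27): +3 → 7 left.
J37/tier2 (22): +5 → 2 left.
J31/tier2: +2 of 5 at 20; pool empty.
Total = 31×2 + 30×9 + 29×10 + 27×3 + 22×5 + 20×2 = 853.

853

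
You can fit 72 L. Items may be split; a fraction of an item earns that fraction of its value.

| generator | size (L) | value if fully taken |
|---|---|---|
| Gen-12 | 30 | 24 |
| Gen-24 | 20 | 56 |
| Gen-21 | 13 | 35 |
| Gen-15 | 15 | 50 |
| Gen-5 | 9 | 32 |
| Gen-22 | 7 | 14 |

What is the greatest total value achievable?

193.4

Best value per unit of size first: Gen-5 32/9≈3.56, Gen-15 50/15≈3.33, Gen-24 56/20≈2.8, Gen-21 35/13≈2.69, Gen-22 14/7≈2, Gen-12 24/30≈0.8.
Take all of Gen-5 (9 L, value 32) — 63 L left.
Take all of Gen-15 (15 L, value 50) — 48 L left.
All 20 L of Gen-24 fit (value 56) — 28 remain.
Take all of Gen-21 (13 L, value 35) — 15 L left.
Gen-22: take in full, 7 L for value 14 — 8 left.
Only 8 L remain; take 8/30 of Gen-12 for value 24×8/30 = 6.4.
Total value = 193.4.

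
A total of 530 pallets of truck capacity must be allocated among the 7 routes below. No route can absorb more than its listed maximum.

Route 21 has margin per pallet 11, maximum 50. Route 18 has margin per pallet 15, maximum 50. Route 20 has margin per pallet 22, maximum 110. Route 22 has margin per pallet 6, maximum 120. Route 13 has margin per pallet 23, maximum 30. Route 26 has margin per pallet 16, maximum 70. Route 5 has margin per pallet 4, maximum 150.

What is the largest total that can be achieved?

Highest margin per pallet first: Route 13 23 > Route 20 22 > Route 26 16 > Route 18 15 > Route 21 11 > Route 22 6 > Route 5 4.
Give Route 13 30 to hit its cap of 30 → 500 left.
Give Route 20 110 to hit its cap of 110 → 390 left.
Route 26: +70 to 70 (cap) → 320 left.
Route 18: +50 to 50 (cap) → 270 left.
Route 21: +50 to 50 (cap) → 220 left.
Route 22: +120 to 120 (cap) → 100 left.
Route 5: +100 (room for 150) → 100. Pool exhausted.
Total = 11×50 + 15×50 + 22×110 + 6×120 + 23×30 + 16×70 + 4×100 = 6650.

6650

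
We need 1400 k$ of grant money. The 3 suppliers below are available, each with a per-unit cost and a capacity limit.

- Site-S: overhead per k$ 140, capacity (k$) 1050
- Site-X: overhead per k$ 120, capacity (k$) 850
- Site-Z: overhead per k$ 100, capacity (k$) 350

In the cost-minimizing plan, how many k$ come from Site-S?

200

Cheapest first:
Site-Z (100): use full 350 — 1050 k$ to go.
Site-X at 120: take all 850 k$ — 200 still needed.
Site-S at 140: take 200 of its 1050 — requirement met.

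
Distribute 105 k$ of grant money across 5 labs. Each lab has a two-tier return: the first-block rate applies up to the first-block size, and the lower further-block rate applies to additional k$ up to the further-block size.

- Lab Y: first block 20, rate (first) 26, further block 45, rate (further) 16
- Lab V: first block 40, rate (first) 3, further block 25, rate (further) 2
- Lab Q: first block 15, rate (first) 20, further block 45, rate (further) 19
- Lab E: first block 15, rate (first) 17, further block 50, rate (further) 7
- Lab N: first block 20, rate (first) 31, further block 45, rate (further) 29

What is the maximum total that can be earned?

Order all 10 blocks by rate: Lab N/first 31 > Lab N/second 29 > Lab Y/first 26 > Lab Q/first 20 > Lab Q/second 19 > Lab E/first 17 > Lab Y/second 16 > Lab E/second 7 > Lab V/first 3 > Lab V/second 2.
Lab N first at 31: fill all 20 — 85 left.
Lab N/second (29): +45 — 40 left.
Fill Lab Y first block (20 at 26) — 20 left.
Lab Q first at 20: fill all 15 — 5 left.
5 remain; put them into Lab Q second at 19.
Total = 31×20 + 29×45 + 26×20 + 20×15 + 19×5 = 2840.

2840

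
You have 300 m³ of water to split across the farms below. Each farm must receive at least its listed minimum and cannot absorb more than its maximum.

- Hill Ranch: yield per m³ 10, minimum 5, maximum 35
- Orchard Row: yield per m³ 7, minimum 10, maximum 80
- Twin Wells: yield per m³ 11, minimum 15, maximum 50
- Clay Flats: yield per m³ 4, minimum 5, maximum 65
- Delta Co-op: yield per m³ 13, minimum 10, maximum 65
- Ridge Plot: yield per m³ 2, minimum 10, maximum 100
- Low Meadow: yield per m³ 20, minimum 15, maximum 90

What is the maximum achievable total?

Meeting every minimum uses 5+10+15+5+10+10+15 = 70 m³, leaving 230.
Highest yield per m³ first: Low Meadow 20 > Delta Co-op 13 > Twin Wells 11 > Hill Ranch 10 > Orchard Row 7 > Clay Flats 4 > Ridge Plot 2.
Low Meadow: +75 to 90 (cap) — 155 left.
Delta Co-op: +55 to 65 (cap) — 100 left.
Twin Wells: +35 to 50 (cap) — 65 left.
Hill Ranch takes 30 more to reach its cap of 35 — 35 left.
Only 35 left; Orchard Row takes them to reach 45.
Total = 10×35 + 7×45 + 11×50 + 4×5 + 13×65 + 2×10 + 20×90 = 3900.

3900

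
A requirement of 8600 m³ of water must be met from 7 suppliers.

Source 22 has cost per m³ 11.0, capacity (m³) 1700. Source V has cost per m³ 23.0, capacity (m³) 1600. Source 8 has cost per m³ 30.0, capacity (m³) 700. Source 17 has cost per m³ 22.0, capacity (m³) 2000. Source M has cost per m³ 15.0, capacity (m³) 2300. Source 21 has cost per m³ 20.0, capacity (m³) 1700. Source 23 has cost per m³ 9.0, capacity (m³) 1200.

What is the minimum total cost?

Cheapest first:
Take 1200 from Source 23 at 9.0 → need 7400 more.
Source 22 at 11.0: take all 1700 m³ → 5700 still needed.
Source M (15.0): use full 2300 → 3400 m³ to go.
Source 21 at 20.0: take all 1700 m³ → 1700 still needed.
Take 1700 from Source 17 at 22.0 to finish.
Source V, Source 8: unused.
Cost = 1200×9.0 + 1700×11.0 + 2300×15.0 + 1700×20.0 + 1700×22.0 = 135400.

135400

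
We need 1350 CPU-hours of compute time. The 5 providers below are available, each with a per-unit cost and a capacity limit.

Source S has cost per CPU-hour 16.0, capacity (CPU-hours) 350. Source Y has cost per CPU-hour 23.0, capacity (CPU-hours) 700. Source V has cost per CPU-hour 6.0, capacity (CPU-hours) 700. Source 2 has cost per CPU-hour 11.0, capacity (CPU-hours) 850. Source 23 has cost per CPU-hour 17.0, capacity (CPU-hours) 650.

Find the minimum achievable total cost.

11350

Use providers in increasing cost order.
Source V (6.0): use full 700 ; 650 CPU-hours to go.
Source 2 (11.0): take the remaining 650 ; done.
Source S, Source 23, Source Y: unused.
Cost = 700×6.0 + 650×11.0 = 11350.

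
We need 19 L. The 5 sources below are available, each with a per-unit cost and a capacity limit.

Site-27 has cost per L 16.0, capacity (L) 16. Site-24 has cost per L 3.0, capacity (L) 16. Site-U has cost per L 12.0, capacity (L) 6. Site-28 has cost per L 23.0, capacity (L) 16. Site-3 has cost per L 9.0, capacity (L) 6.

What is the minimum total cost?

75

Use sources in increasing cost order.
Take 16 from Site-24 at 3.0 — need 3 more.
Take 3 from Site-3 at 9.0 to finish.
Site-U, Site-27, Site-28: unused.
Cost = 16×3.0 + 3×9.0 = 75.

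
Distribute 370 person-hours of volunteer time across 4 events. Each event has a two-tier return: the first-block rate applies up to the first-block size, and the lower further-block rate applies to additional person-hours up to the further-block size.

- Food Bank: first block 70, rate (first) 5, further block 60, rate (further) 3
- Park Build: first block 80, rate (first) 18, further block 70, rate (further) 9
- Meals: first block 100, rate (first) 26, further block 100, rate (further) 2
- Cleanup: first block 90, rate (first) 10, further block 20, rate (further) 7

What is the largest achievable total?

Rank every tier by rate: Meals/tier1 26 > Park Build/tier1 18 > Cleanup/tier1 10 > Park Build/tier2 9 > Cleanup/tier2 7 > Food Bank/tier1 5 > Food Bank/tier2 3 > Meals/tier2 2.
Meals/tier1 (26): +100 → 270 left.
Fill Park Build tier1 block (80 at 18) → 190 left.
Cleanup/tier1 (10): +90 → 100 left.
Fill Park Build tier2 block (70 at 9) → 30 left.
Cleanup tier2 at 7: fill all 20 → 10 left.
Food Bank tier1 at 5: only 10 left, fill 10.
Total = 26×100 + 18×80 + 10×90 + 9×70 + 7×20 + 5×10 = 5760.

5760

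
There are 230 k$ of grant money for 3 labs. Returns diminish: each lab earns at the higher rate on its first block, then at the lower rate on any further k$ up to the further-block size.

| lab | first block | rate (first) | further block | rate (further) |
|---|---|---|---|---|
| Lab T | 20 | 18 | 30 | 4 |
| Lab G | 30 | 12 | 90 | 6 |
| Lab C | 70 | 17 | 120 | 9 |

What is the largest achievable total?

2900

Rank every tier by rate: Lab T/first 18 > Lab C/first 17 > Lab G/first 12 > Lab C/second 9 > Lab G/second 6 > Lab T/second 4.
Lab T first at 18: fill all 20 → 210 left.
Fill Lab C first block (70 at 17) → 140 left.
Lab G first at 12: fill all 30 → 110 left.
Lab C second at 9: only 110 left, fill 110.
Total = 18×20 + 17×70 + 12×30 + 9×110 = 2900.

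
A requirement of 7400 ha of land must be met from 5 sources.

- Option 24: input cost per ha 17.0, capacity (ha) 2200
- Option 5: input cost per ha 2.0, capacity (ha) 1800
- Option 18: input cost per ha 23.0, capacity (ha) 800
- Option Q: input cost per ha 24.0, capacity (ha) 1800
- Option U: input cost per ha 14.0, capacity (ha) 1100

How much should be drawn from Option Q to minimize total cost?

1500

Fill from the cheapest source first.
Option 5 (2.0): use full 1800 — 5600 ha to go.
Option U (14.0): use full 1100 — 4500 ha to go.
Take 2200 from Option 24 at 17.0 — need 2300 more.
Take 800 from Option 18 at 23.0 — need 1500 more.
Take 1500 from Option Q at 24.0 to finish.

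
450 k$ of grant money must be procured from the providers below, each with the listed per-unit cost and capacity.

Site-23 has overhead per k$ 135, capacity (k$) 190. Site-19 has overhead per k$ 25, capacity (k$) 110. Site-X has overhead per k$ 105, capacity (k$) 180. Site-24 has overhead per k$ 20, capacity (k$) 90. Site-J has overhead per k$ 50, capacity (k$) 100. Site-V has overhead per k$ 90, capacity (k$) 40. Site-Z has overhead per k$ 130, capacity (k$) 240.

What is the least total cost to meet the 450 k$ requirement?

24700

Use providers in increasing cost order.
Take 90 from Site-24 at 20 → need 360 more.
Take 110 from Site-19 at 25 → need 250 more.
Site-J at 50: take all 100 k$ → 150 still needed.
Site-V (90): use full 40 → 110 k$ to go.
Take 110 from Site-X at 105 to finish.
Site-Z, Site-23: unused.
Cost = 90×20 + 110×25 + 100×50 + 40×90 + 110×105 = 24700.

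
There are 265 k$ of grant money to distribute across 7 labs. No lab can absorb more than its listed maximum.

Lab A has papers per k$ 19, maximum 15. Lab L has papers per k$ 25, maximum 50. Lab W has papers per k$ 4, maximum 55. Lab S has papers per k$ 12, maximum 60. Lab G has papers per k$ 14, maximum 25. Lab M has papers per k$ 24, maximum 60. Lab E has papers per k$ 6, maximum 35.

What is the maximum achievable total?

Rank by papers per k$: Lab L 25 > Lab M 24 > Lab A 19 > Lab G 14 > Lab S 12 > Lab E 6 > Lab W 4.
Lab L: +50 to 50 (cap) → 215 left.
Lab M takes 60 to reach its cap of 60 → 155 left.
Lab A: +15 to 15 (cap) → 140 left.
Give Lab G 25 to hit its cap of 25 → 115 left.
Lab S takes 60 to reach its cap of 60 → 55 left.
Lab E takes 35 to reach its cap of 35 → 20 left.
Lab W has room for 55 but only 20 remain, so it gets 20.
Total = 19×15 + 25×50 + 4×20 + 12×60 + 14×25 + 24×60 + 6×35 = 4335.

4335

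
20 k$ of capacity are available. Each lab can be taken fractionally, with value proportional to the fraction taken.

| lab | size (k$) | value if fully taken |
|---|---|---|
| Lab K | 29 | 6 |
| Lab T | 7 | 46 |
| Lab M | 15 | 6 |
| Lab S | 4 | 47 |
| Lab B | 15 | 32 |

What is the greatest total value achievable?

112.2

Sort by value density: Lab S 47/4≈11.8, Lab T 46/7≈6.57, Lab B 32/15≈2.13, Lab M 6/15≈0.4, Lab K 6/29≈0.207.
All 4 k$ of Lab S fit (value 47) → 16 remain.
All 7 k$ of Lab T fit (value 46) → 9 remain.
Fill the last 9 k$ with part of Lab B: 9/15 of it earns 19.2.
Total value = 112.2.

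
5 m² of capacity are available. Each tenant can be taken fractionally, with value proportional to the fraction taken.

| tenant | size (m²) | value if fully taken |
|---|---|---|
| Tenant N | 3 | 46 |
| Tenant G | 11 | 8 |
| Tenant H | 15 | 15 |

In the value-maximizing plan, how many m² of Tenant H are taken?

Best value per unit of size first: Tenant N 46/3≈15.3, Tenant H 15/15≈1, Tenant G 8/11≈0.727.
All 3 m² of Tenant N fit (value 46) → 2 remain.
Only 2 m² remain; take 2/15 of Tenant H for value 15×2/15 = 2.

2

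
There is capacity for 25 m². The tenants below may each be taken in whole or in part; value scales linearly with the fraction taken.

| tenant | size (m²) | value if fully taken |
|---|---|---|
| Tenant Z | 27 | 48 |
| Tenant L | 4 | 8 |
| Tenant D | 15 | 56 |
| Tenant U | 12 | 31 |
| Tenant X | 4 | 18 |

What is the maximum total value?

89.5

Rank by value-to-size ratio: Tenant X 18/4≈4.5, Tenant D 56/15≈3.73, Tenant U 31/12≈2.58, Tenant L 8/4≈2, Tenant Z 48/27≈1.78.
Take all of Tenant X (4 m², value 18) — 21 m² left.
Tenant D: take in full, 15 m² for value 56 — 6 left.
Only 6 m² remain; take 6/12 of Tenant U for value 31×6/12 = 15.5.
Total value = 89.5.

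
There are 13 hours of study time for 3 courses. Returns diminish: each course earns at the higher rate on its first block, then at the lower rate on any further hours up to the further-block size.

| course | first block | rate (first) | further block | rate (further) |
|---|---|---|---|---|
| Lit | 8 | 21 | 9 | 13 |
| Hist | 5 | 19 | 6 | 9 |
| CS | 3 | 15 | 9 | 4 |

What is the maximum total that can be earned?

263

Rank every tier by rate: Lit/first 21 > Hist/first 19 > CS/first 15 > Lit/second 13 > Hist/second 9 > CS/second 4.
Lit/first (21): +8 ; 5 left.
Fill Hist first block (5 at 19) ; 0 left.
Total = 21×8 + 19×5 = 263.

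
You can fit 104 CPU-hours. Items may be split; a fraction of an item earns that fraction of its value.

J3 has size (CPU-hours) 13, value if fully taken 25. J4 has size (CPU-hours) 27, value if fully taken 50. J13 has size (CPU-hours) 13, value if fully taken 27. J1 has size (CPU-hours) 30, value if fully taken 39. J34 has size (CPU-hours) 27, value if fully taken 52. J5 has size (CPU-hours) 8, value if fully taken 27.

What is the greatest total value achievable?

Best value per unit of size first: J5 27/8≈3.38, J13 27/13≈2.08, J34 52/27≈1.93, J3 25/13≈1.92, J4 50/27≈1.85, J1 39/30≈1.3.
All 8 CPU-hours of J5 fit (value 27) ; 96 remain.
All 13 CPU-hours of J13 fit (value 27) ; 83 remain.
J34: take in full, 27 CPU-hours for value 52 ; 56 left.
Take all of J3 (13 CPU-hours, value 25) ; 43 CPU-hours left.
All 27 CPU-hours of J4 fit (value 50) ; 16 remain.
Only 16 CPU-hours remain; take 16/30 of J1 for value 39×16/30 = 20.8.
Total value = 201.8.

201.8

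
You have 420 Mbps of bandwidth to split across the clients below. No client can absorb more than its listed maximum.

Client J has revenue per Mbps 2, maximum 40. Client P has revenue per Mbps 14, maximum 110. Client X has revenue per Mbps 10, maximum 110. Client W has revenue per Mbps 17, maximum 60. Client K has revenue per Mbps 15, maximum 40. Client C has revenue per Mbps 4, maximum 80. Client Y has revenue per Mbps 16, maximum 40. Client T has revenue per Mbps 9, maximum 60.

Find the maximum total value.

5440

Highest revenue per Mbps first: Client W 17 > Client Y 16 > Client K 15 > Client P 14 > Client X 10 > Client T 9 > Client C 4 > Client J 2.
Client W takes 60 to reach its cap of 60 → 360 left.
Give Client Y 40 to hit its cap of 40 → 320 left.
Give Client K 40 to hit its cap of 40 → 280 left.
Client P takes 110 to reach its cap of 110 → 170 left.
Give Client X 110 to hit its cap of 110 → 60 left.
Give Client T 60 to hit its cap of 60 → 0 left.
Total = 14×110 + 10×110 + 17×60 + 15×40 + 16×40 + 9×60 = 5440.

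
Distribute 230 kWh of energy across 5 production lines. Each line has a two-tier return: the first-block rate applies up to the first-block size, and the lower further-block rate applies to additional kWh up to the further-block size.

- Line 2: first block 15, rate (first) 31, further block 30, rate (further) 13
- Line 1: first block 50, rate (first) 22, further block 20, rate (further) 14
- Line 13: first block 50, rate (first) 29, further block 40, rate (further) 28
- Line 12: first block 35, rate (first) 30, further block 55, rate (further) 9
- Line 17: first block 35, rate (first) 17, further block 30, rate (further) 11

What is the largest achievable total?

Order all 10 blocks by rate: Line 2/T1 31 > Line 12/T1 30 > Line 13/T1 29 > Line 13/T2 28 > Line 1/T1 22 > Line 17/T1 17 > Line 1/T2 14 > Line 2/T2 13 > Line 17/T2 11 > Line 12/T2 9.
Line 2/T1 (31): +15 — 215 left.
Line 12/T1 (30): +35 — 180 left.
Line 13 T1 at 29: fill all 50 — 130 left.
Line 13/T2 (28): +40 — 90 left.
Fill Line 1 T1 block (50 at 22) — 40 left.
Fill Line 17 T1 block (35 at 17) — 5 left.
5 remain; put them into Line 1 T2 at 14.
Total = 31×15 + 30×35 + 29×50 + 28×40 + 22×50 + 17×35 + 14×5 = 5850.

5850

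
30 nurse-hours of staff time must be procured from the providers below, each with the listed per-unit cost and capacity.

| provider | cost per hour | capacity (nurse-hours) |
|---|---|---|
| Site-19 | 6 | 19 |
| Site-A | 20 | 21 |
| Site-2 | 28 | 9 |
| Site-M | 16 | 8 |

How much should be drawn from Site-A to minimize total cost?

Use providers in increasing cost order.
Site-19 (6): use full 19 — 11 nurse-hours to go.
Site-M (16): use full 8 — 3 nurse-hours to go.
Site-A at 20: take 3 of its 21 — requirement met.
Site-2: unused.

3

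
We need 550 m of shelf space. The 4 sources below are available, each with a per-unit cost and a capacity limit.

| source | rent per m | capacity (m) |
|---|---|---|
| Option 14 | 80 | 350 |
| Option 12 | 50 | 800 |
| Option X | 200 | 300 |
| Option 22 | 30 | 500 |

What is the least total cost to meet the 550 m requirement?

Cheapest first:
Option 22 at 30: take all 500 m ; 50 still needed.
Option 12 at 50: take 50 of its 800 ; requirement met.
Option 14, Option X: unused.
Cost = 500×30 + 50×50 = 17500.

17500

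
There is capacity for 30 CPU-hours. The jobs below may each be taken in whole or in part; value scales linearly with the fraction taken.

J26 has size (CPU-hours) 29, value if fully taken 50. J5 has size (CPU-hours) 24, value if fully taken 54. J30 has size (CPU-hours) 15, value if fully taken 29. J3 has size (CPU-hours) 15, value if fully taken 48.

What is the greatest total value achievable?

81.75

Best value per unit of size first: J3 48/15≈3.2, J5 54/24≈2.25, J30 29/15≈1.93, J26 50/29≈1.72.
All 15 CPU-hours of J3 fit (value 48) → 15 remain.
Only 15 CPU-hours remain; take 15/24 of J5 for value 54×15/24 = 33.75.
Total value = 81.75.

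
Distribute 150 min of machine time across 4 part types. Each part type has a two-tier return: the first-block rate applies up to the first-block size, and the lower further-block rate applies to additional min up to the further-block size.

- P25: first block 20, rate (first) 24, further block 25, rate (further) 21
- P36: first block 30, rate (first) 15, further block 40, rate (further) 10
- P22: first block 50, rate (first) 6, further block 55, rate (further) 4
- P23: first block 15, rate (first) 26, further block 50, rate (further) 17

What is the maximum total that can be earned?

2795

Treat each block as its own option and order by rate: P23/T1 26 > P25/T1 24 > P25/T2 21 > P23/T2 17 > P36/T1 15 > P36/T2 10 > P22/T1 6 > P22/T2 4.
P23 T1 at 26: fill all 15 ; 135 left.
P25/T1 (24): +20 ; 115 left.
P25 T2 at 21: fill all 25 ; 90 left.
P23 T2 at 17: fill all 50 ; 40 left.
Fill P36 T1 block (30 at 15) ; 10 left.
P36/T2: +10 of 40 at 10; pool empty.
Total = 26×15 + 24×20 + 21×25 + 17×50 + 15×30 + 10×10 = 2795.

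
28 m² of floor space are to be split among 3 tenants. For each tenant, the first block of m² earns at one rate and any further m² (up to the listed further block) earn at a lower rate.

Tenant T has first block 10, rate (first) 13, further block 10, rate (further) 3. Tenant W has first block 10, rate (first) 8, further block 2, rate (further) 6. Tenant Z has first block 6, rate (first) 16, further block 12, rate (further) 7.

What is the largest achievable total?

Treat each block as its own option and order by rate: Tenant Z/first 16 > Tenant T/first 13 > Tenant W/first 8 > Tenant Z/second 7 > Tenant W/second 6 > Tenant T/second 3.
Tenant Z first at 16: fill all 6 — 22 left.
Tenant T/first (13): +10 — 12 left.
Tenant W first at 8: fill all 10 — 2 left.
2 remain; put them into Tenant Z second at 7.
Total = 16×6 + 13×10 + 8×10 + 7×2 = 320.

320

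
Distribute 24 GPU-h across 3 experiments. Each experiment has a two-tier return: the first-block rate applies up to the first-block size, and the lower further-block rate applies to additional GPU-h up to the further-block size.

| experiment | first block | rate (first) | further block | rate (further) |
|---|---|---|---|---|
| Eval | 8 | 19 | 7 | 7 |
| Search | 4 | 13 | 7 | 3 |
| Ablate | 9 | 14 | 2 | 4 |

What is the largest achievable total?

351

Order all 6 blocks by rate: Eval/T1 19 > Ablate/T1 14 > Search/T1 13 > Eval/T2 7 > Ablate/T2 4 > Search/T2 3.
Fill Eval T1 block (8 at 19) — 16 left.
Ablate T1 at 14: fill all 9 — 7 left.
Search T1 at 13: fill all 4 — 3 left.
Eval/T2: +3 of 7 at 7; pool empty.
Total = 19×8 + 14×9 + 13×4 + 7×3 = 351.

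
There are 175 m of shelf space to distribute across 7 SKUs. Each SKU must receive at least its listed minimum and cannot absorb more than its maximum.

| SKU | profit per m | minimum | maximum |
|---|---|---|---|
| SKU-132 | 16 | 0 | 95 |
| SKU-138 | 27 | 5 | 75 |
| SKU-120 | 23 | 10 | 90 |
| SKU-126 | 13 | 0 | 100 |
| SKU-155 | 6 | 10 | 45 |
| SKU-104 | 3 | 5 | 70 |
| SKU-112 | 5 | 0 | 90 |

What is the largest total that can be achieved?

Meeting every minimum uses 0+5+10+0+10+5+0 = 30 m, leaving 145.
Order the SKUs by profit per m: SKU-138 27 > SKU-120 23 > SKU-132 16 > SKU-126 13 > SKU-155 6 > SKU-112 5 > SKU-104 3.
SKU-138 takes 70 more to reach its cap of 75 → 75 left.
SKU-120 has room for 80 more but only 75 remain, so it gets 85.
Total = 27×75 + 23×85 + 6×10 + 3×5 = 4055.

4055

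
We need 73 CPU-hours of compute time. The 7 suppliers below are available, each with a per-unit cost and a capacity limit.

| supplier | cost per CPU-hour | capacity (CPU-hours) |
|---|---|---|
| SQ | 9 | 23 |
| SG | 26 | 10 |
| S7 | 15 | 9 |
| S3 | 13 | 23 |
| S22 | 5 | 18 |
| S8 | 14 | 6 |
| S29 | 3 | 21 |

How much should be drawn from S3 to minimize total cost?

11

Fill from the cheapest supplier first.
S29 at 3: take all 21 CPU-hours ; 52 still needed.
S22 at 5: take all 18 CPU-hours ; 34 still needed.
SQ (9): use full 23 ; 11 CPU-hours to go.
S3 at 13: take 11 of its 23 ; requirement met.
S8, S7, SG: unused.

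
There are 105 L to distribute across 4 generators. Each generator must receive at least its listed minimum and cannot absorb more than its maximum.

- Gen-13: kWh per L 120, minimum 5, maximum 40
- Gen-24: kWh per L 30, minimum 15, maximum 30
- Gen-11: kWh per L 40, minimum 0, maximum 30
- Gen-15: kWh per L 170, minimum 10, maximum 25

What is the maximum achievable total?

Meeting every minimum uses 5+15+0+10 = 30 L, leaving 75.
Rank by kWh per L: Gen-15 170 > Gen-13 120 > Gen-11 40 > Gen-24 30.
Give Gen-15 15 more to hit its cap of 25 — 60 left.
Gen-13: +35 to 40 (cap) — 25 left.
Gen-11 has room for 30 more but only 25 remain, so it gets 25.
Total = 120×40 + 30×15 + 40×25 + 170×25 = 10500.

10500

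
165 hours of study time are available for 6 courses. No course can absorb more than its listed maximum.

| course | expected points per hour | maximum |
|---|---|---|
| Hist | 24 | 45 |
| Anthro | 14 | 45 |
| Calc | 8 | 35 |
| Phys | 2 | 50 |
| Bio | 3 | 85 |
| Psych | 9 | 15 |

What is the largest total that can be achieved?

2200

Rank by expected points per hour: Hist 24 > Anthro 14 > Psych 9 > Calc 8 > Bio 3 > Phys 2.
Give Hist 45 to hit its cap of 45 ; 120 left.
Give Anthro 45 to hit its cap of 45 ; 75 left.
Psych: +15 to 15 (cap) ; 60 left.
Calc: +35 to 35 (cap) ; 25 left.
Bio: +25 (room for 85) → 25. Pool exhausted.
Total = 24×45 + 14×45 + 8×35 + 3×25 + 9×15 = 2200.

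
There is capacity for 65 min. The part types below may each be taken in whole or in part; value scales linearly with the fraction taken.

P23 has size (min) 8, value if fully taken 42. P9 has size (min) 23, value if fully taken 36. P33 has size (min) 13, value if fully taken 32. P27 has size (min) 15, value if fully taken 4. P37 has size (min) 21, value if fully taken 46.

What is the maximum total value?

Best value per unit of size first: P23 42/8≈5.25, P33 32/13≈2.46, P37 46/21≈2.19, P9 36/23≈1.57, P27 4/15≈0.267.
Take all of P23 (8 min, value 42) — 57 min left.
Take all of P33 (13 min, value 32) — 44 min left.
P37: take in full, 21 min for value 46 — 23 left.
All 23 min of P9 fit (value 36) — 0 remain.
Total value = 156.

156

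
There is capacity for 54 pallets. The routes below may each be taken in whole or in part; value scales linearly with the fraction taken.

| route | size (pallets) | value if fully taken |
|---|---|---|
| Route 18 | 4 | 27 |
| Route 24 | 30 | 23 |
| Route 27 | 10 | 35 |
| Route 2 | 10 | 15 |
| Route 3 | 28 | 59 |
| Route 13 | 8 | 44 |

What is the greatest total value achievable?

171

Sort by value density: Route 18 27/4≈6.75, Route 13 44/8≈5.5, Route 27 35/10≈3.5, Route 3 59/28≈2.11, Route 2 15/10≈1.5, Route 24 23/30≈0.767.
Route 18: take in full, 4 pallets for value 27 — 50 left.
Route 13: take in full, 8 pallets for value 44 — 42 left.
All 10 pallets of Route 27 fit (value 35) — 32 remain.
All 28 pallets of Route 3 fit (value 59) — 4 remain.
4 pallets left: a 4/10 share of Route 2 gives 15×4/10 = 6.
Total value = 171.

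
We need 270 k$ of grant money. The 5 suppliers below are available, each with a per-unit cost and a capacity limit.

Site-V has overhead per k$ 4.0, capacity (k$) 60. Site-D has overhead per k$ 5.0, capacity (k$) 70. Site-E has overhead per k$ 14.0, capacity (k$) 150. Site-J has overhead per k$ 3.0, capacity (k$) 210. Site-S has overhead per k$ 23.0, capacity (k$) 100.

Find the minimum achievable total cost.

870

Fill from the cheapest supplier first.
Site-J (3.0): use full 210 → 60 k$ to go.
Site-V at 4.0: take all 60 k$ → 0 still needed.
Site-D, Site-E, Site-S: unused.
Cost = 210×3.0 + 60×4.0 = 870.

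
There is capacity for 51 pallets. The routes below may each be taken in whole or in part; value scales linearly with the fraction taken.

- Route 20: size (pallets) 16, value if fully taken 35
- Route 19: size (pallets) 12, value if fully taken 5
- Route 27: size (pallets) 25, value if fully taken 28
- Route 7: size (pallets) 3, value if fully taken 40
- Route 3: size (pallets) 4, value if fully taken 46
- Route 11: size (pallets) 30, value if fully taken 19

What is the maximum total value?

Best value per unit of size first: Route 7 40/3≈13.3, Route 3 46/4≈11.5, Route 20 35/16≈2.19, Route 27 28/25≈1.12, Route 11 19/30≈0.633, Route 19 5/12≈0.417.
All 3 pallets of Route 7 fit (value 40) → 48 remain.
Take all of Route 3 (4 pallets, value 46) → 44 pallets left.
Route 20: take in full, 16 pallets for value 35 → 28 left.
Take all of Route 27 (25 pallets, value 28) → 3 pallets left.
Fill the last 3 pallets with part of Route 11: 3/30 of it earns 1.9.
Total value = 150.9.

150.9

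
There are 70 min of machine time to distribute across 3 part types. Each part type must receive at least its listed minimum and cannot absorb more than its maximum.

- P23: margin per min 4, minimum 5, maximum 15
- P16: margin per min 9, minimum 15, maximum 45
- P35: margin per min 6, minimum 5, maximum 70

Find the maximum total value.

Meeting every minimum uses 5+15+5 = 25 min, leaving 45.
Rank by margin per min: P16 9 > P35 6 > P23 4.
P16 takes 30 more to reach its cap of 45 ; 15 left.
Only 15 left; P35 takes them to reach 20.
Total = 4×5 + 9×45 + 6×20 = 545.

545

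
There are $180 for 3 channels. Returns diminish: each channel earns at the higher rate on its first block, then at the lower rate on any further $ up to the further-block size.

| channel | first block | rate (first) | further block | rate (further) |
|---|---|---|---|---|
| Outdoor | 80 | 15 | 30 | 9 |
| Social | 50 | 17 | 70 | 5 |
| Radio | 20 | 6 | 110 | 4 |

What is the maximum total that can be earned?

Rank every tier by rate: Social/first 17 > Outdoor/first 15 > Outdoor/second 9 > Radio/first 6 > Social/second 5 > Radio/second 4.
Social/first (17): +50 ; 130 left.
Outdoor/first (15): +80 ; 50 left.
Outdoor/second (9): +30 ; 20 left.
Radio first at 6: fill all 20 ; 0 left.
Total = 17×50 + 15×80 + 9×30 + 6×20 = 2440.

2440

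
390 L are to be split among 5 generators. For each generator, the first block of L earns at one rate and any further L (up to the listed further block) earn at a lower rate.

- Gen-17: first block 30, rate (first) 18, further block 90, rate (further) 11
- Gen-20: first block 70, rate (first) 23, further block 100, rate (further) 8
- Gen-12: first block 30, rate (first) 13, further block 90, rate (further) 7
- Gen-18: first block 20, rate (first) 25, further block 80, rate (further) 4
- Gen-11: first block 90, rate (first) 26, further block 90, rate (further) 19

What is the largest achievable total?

7750

Treat each block as its own option and order by rate: Gen-11/first 26 > Gen-18/first 25 > Gen-20/first 23 > Gen-11/second 19 > Gen-17/first 18 > Gen-12/first 13 > Gen-17/second 11 > Gen-20/second 8 > Gen-12/second 7 > Gen-18/second 4.
Gen-11 first at 26: fill all 90 → 300 left.
Gen-18/first (25): +20 → 280 left.
Fill Gen-20 first block (70 at 23) → 210 left.
Gen-11 second at 19: fill all 90 → 120 left.
Fill Gen-17 first block (30 at 18) → 90 left.
Gen-12 first at 13: fill all 30 → 60 left.
60 remain; put them into Gen-17 second at 11.
Total = 26×90 + 25×20 + 23×70 + 19×90 + 18×30 + 13×30 + 11×60 = 7750.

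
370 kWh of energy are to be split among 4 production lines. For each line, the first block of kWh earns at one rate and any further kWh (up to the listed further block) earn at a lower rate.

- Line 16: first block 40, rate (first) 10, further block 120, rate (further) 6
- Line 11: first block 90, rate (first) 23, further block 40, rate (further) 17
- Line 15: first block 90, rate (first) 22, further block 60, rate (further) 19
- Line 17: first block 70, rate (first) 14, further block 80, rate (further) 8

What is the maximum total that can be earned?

7050

Order all 8 blocks by rate: Line 11/first 23 > Line 15/first 22 > Line 15/second 19 > Line 11/second 17 > Line 17/first 14 > Line 16/first 10 > Line 17/second 8 > Line 16/second 6.
Line 11 first at 23: fill all 90 — 280 left.
Line 15/first (22): +90 — 190 left.
Line 15 second at 19: fill all 60 — 130 left.
Fill Line 11 second block (40 at 17) — 90 left.
Line 17 first at 14: fill all 70 — 20 left.
Line 16 first at 10: only 20 left, fill 20.
Total = 23×90 + 22×90 + 19×60 + 17×40 + 14×70 + 10×20 = 7050.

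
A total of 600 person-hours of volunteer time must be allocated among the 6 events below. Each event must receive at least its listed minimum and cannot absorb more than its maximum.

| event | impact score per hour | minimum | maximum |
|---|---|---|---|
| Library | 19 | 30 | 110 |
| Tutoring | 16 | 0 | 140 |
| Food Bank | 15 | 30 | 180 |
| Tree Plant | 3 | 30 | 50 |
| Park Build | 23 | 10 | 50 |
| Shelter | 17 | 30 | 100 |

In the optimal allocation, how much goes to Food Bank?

Meeting every minimum uses 30+0+30+30+10+30 = 130 person-hours, leaving 470.
Highest impact score per hour first: Park Build 23 > Library 19 > Shelter 17 > Tutoring 16 > Food Bank 15 > Tree Plant 3.
Give Park Build 40 more to hit its cap of 50 ; 430 left.
Library takes 80 more to reach its cap of 110 ; 350 left.
Shelter: +70 to 100 (cap) ; 280 left.
Tutoring: +140 to 140 (cap) ; 140 left.
Food Bank: +140 (room for 150) → 170. Pool exhausted.

170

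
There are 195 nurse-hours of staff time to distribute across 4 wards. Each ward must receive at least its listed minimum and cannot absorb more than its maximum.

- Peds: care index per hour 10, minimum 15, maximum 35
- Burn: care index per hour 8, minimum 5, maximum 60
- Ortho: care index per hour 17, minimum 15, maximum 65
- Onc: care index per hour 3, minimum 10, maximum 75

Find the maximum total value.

2040

Meeting every minimum uses 15+5+15+10 = 45 nurse-hours, leaving 150.
Order the wards by care index per hour: Ortho 17 > Peds 10 > Burn 8 > Onc 3.
Ortho: +50 to 65 (cap) — 100 left.
Peds takes 20 more to reach its cap of 35 — 80 left.
Burn: +55 to 60 (cap) — 25 left.
Onc has room for 65 more but only 25 remain, so it gets 35.
Total = 10×35 + 8×60 + 17×65 + 3×35 = 2040.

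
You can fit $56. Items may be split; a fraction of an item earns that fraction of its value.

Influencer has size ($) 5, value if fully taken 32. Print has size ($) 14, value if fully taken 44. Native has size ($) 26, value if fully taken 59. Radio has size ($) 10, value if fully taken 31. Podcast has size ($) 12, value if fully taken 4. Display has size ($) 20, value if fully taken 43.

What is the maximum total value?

168.15

Rank by value-to-size ratio: Influencer 32/5≈6.4, Print 44/14≈3.14, Radio 31/10≈3.1, Native 59/26≈2.27, Display 43/20≈2.15, Podcast 4/12≈0.333.
Take all of Influencer (5 $, value 32) — 51 $ left.
All 14 $ of Print fit (value 44) — 37 remain.
Take all of Radio (10 $, value 31) — 27 $ left.
Native: take in full, 26 $ for value 59 — 1 left.
Only 1 $ remain; take 1/20 of Display for value 43×1/20 = 2.15.
Total value = 168.15.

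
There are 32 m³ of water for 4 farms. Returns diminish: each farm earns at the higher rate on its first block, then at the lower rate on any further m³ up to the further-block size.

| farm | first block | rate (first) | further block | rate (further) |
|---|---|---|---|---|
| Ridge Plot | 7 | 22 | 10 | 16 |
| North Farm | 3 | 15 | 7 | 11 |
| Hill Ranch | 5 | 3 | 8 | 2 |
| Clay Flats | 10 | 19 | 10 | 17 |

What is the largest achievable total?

594

Treat each block as its own option and order by rate: Ridge Plot/T1 22 > Clay Flats/T1 19 > Clay Flats/T2 17 > Ridge Plot/T2 16 > North Farm/T1 15 > North Farm/T2 11 > Hill Ranch/T1 3 > Hill Ranch/T2 2.
Fill Ridge Plot T1 block (7 at 22) ; 25 left.
Fill Clay Flats T1 block (10 at 19) ; 15 left.
Fill Clay Flats T2 block (10 at 17) ; 5 left.
Ridge Plot T2 at 16: only 5 left, fill 5.
Total = 22×7 + 19×10 + 17×10 + 16×5 = 594.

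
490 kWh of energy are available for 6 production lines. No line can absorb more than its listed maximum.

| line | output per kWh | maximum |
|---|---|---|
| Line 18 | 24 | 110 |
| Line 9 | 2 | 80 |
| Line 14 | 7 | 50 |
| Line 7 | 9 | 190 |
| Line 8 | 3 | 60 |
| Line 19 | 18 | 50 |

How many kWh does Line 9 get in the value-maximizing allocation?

Order the production lines by output per kWh: Line 18 24 > Line 19 18 > Line 7 9 > Line 14 7 > Line 8 3 > Line 9 2.
Give Line 18 110 to hit its cap of 110 — 380 left.
Line 19: +50 to 50 (cap) — 330 left.
Line 7: +190 to 190 (cap) — 140 left.
Line 14: +50 to 50 (cap) — 90 left.
Line 8: +60 to 60 (cap) — 30 left.
Only 30 left; Line 9 takes them to reach 30.

30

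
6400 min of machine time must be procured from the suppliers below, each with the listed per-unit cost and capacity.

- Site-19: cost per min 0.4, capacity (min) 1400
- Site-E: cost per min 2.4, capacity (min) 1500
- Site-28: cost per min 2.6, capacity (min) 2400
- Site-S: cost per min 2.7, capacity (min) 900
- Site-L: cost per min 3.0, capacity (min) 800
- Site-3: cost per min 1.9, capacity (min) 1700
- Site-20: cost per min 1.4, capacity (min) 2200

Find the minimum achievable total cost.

Fill from the cheapest supplier first.
Site-19 (0.4): use full 1400 — 5000 min to go.
Site-20 at 1.4: take all 2200 min — 2800 still needed.
Take 1700 from Site-3 at 1.9 — need 1100 more.
Take 1100 from Site-E at 2.4 to finish.
Site-28, Site-S, Site-L: unused.
Cost = 1400×0.4 + 2200×1.4 + 1700×1.9 + 1100×2.4 = 9510.

9510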